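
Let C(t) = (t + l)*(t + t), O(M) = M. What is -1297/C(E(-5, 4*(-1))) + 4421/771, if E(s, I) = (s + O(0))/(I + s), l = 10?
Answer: -76798997/732450 ≈ -104.85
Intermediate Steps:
E(s, I) = s/(I + s) (E(s, I) = (s + 0)/(I + s) = s/(I + s))
C(t) = 2*t*(10 + t) (C(t) = (t + 10)*(t + t) = (10 + t)*(2*t) = 2*t*(10 + t))
-1297/C(E(-5, 4*(-1))) + 4421/771 = -1297*9/(10*(10 - 5/(4*(-1) - 5))) + 4421/771 = -1297*9/(10*(10 - 5/(-4 - 5))) + 4421*(1/771) = -1297*9/(10*(10 - 5/(-9))) + 4421/771 = -1297*9/(10*(10 - 5*(-1/9))) + 4421/771 = -1297*9/(10*(10 + 5/9)) + 4421/771 = -1297/(2*(5/9)*(95/9)) + 4421/771 = -1297/950/81 + 4421/771 = -1297*81/950 + 4421/771 = -105057/950 + 4421/771 = -76798997/732450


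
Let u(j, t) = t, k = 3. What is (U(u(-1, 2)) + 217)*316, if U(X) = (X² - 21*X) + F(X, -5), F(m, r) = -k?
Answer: 55616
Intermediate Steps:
F(m, r) = -3 (F(m, r) = -1*3 = -3)
U(X) = -3 + X² - 21*X (U(X) = (X² - 21*X) - 3 = -3 + X² - 21*X)
(U(u(-1, 2)) + 217)*316 = ((-3 + 2² - 21*2) + 217)*316 = ((-3 + 4 - 42) + 217)*316 = (-41 + 217)*316 = 176*316 = 55616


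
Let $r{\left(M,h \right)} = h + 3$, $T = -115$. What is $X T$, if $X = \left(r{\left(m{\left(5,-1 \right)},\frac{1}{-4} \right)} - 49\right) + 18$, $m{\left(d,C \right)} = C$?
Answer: $\frac{12995}{4} \approx 3248.8$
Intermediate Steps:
$r{\left(M,h \right)} = 3 + h$
$X = - \frac{113}{4}$ ($X = \left(\left(3 + \frac{1}{-4}\right) - 49\right) + 18 = \left(\left(3 - \frac{1}{4}\right) - 49\right) + 18 = \left(\frac{11}{4} - 49\right) + 18 = - \frac{185}{4} + 18 = - \frac{113}{4} \approx -28.25$)
$X T = \left(- \frac{113}{4}\right) \left(-115\right) = \frac{12995}{4}$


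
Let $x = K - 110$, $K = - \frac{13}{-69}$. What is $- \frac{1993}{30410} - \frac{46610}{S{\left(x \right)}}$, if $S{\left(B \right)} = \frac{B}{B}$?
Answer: $- \frac{1417412093}{30410} \approx -46610.0$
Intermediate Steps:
$K = \frac{13}{69}$ ($K = \left(-13\right) \left(- \frac{1}{69}\right) = \frac{13}{69} \approx 0.18841$)
$x = - \frac{7577}{69}$ ($x = \frac{13}{69} - 110 = - \frac{7577}{69} \approx -109.81$)
$S{\left(B \right)} = 1$
$- \frac{1993}{30410} - \frac{46610}{S{\left(x \right)}} = - \frac{1993}{30410} - \frac{46610}{1} = \left(-1993\right) \frac{1}{30410} - 46610 = - \frac{1993}{30410} - 46610 = - \frac{1417412093}{30410}$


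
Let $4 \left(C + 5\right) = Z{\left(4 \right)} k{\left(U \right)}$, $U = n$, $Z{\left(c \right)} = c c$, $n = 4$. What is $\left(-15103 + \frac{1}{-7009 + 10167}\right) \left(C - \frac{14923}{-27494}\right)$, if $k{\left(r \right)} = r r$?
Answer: $- \frac{78080452874837}{86826052} \approx -8.9927 \cdot 10^{5}$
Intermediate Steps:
$Z{\left(c \right)} = c^{2}$
$U = 4$
$k{\left(r \right)} = r^{2}$
$C = 59$ ($C = -5 + \frac{4^{2} \cdot 4^{2}}{4} = -5 + \frac{16 \cdot 16}{4} = -5 + \frac{1}{4} \cdot 256 = -5 + 64 = 59$)
$\left(-15103 + \frac{1}{-7009 + 10167}\right) \left(C - \frac{14923}{-27494}\right) = \left(-15103 + \frac{1}{-7009 + 10167}\right) \left(59 - \frac{14923}{-27494}\right) = \left(-15103 + \frac{1}{3158}\right) \left(59 - - \frac{14923}{27494}\right) = \left(-15103 + \frac{1}{3158}\right) \left(59 + \frac{14923}{27494}\right) = \left(- \frac{47695273}{3158}\right) \frac{1637069}{27494} = - \frac{78080452874837}{86826052}$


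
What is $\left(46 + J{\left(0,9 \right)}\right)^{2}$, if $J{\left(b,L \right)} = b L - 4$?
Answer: $1764$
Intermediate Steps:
$J{\left(b,L \right)} = -4 + L b$ ($J{\left(b,L \right)} = L b - 4 = -4 + L b$)
$\left(46 + J{\left(0,9 \right)}\right)^{2} = \left(46 + \left(-4 + 9 \cdot 0\right)\right)^{2} = \left(46 + \left(-4 + 0\right)\right)^{2} = \left(46 - 4\right)^{2} = 42^{2} = 1764$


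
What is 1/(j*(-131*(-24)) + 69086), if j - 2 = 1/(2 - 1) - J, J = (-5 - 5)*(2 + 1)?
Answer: 1/172838 ≈ 5.7858e-6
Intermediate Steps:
J = -30 (J = -10*3 = -30)
j = 33 (j = 2 + (1/(2 - 1) - 1*(-30)) = 2 + (1/1 + 30) = 2 + (1 + 30) = 2 + 31 = 33)
1/(j*(-131*(-24)) + 69086) = 1/(33*(-131*(-24)) + 69086) = 1/(33*3144 + 69086) = 1/(103752 + 69086) = 1/172838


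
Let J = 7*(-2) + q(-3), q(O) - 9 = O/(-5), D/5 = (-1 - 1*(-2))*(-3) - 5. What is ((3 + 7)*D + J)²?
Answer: 4088484/25 ≈ 1.6354e+5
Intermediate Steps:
D = -40 (D = 5*((-1 - 1*(-2))*(-3) - 5) = 5*((-1 + 2)*(-3) - 5) = 5*(1*(-3) - 5) = 5*(-3 - 5) = 5*(-8) = -40)
q(O) = 9 - O/5 (q(O) = 9 + O/(-5) = 9 + O*(-⅕) = 9 - O/5)
J = -22/5 (J = 7*(-2) + (9 - ⅕*(-3)) = -14 + (9 + ⅗) = -14 + 48/5 = -22/5 ≈ -4.4000)
((3 + 7)*D + J)² = ((3 + 7)*(-40) - 22/5)² = (10*(-40) - 22/5)² = (-400 - 22/5)² = (-2022/5)² = 4088484/25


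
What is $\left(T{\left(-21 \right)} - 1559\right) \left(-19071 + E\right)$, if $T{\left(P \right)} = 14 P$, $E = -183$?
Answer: $35677662$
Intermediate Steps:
$\left(T{\left(-21 \right)} - 1559\right) \left(-19071 + E\right) = \left(14 \left(-21\right) - 1559\right) \left(-19071 - 183\right) = \left(-294 - 1559\right) \left(-19254\right) = \left(-1853\right) \left(-19254\right) = 35677662$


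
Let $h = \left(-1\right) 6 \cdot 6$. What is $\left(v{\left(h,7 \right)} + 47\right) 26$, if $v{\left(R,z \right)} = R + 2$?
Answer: $338$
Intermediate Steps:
$h = -36$ ($h = \left(-6\right) 6 = -36$)
$v{\left(R,z \right)} = 2 + R$
$\left(v{\left(h,7 \right)} + 47\right) 26 = \left(\left(2 - 36\right) + 47\right) 26 = \left(-34 + 47\right) 26 = 13 \cdot 26 = 338$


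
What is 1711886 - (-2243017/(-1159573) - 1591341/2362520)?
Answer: 4689732901041003113/2739514403960 ≈ 1.7119e+6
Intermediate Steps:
1711886 - (-2243017/(-1159573) - 1591341/2362520) = 1711886 - (-2243017*(-1/1159573) - 1591341*1/2362520) = 1711886 - (2243017/1159573 - 1591341/2362520) = 1711886 - 1*3453896465447/2739514403960 = 1711886 - 3453896465447/2739514403960 = 4689732901041003113/2739514403960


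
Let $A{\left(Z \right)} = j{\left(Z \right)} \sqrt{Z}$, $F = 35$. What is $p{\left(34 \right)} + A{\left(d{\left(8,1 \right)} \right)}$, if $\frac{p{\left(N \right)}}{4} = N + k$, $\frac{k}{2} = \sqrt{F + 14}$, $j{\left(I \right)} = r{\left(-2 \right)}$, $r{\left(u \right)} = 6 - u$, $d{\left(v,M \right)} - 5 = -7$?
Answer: $192 + 8 i \sqrt{2} \approx 192.0 + 11.314 i$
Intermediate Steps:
$d{\left(v,M \right)} = -2$ ($d{\left(v,M \right)} = 5 - 7 = -2$)
$j{\left(I \right)} = 8$ ($j{\left(I \right)} = 6 - -2 = 6 + 2 = 8$)
$k = 14$ ($k = 2 \sqrt{35 + 14} = 2 \sqrt{49} = 2 \cdot 7 = 14$)
$A{\left(Z \right)} = 8 \sqrt{Z}$
$p{\left(N \right)} = 56 + 4 N$ ($p{\left(N \right)} = 4 \left(N + 14\right) = 4 \left(14 + N\right) = 56 + 4 N$)
$p{\left(34 \right)} + A{\left(d{\left(8,1 \right)} \right)} = \left(56 + 4 \cdot 34\right) + 8 \sqrt{-2} = \left(56 + 136\right) + 8 i \sqrt{2} = 192 + 8 i \sqrt{2}$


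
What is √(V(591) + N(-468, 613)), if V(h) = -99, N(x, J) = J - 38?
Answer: 2*√119 ≈ 21.817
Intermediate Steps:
N(x, J) = -38 + J
√(V(591) + N(-468, 613)) = √(-99 + (-38 + 613)) = √(-99 + 575) = √476 = 2*√119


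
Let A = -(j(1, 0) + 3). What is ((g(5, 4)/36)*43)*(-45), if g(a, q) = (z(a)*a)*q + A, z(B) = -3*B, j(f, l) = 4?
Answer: 66005/4 ≈ 16501.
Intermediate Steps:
A = -7 (A = -(4 + 3) = -1*7 = -7)
g(a, q) = -7 - 3*q*a² (g(a, q) = ((-3*a)*a)*q - 7 = (-3*a²)*q - 7 = -3*q*a² - 7 = -7 - 3*q*a²)
((g(5, 4)/36)*43)*(-45) = (((-7 - 3*4*5²)/36)*43)*(-45) = (((-7 - 3*4*25)*(1/36))*43)*(-45) = (((-7 - 300)*(1/36))*43)*(-45) = (-307*1/36*43)*(-45) = -307/36*43*(-45) = -13201/36*(-45) = 66005/4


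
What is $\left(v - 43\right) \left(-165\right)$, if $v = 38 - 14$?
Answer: $3135$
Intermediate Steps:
$v = 24$ ($v = 38 - 14 = 24$)
$\left(v - 43\right) \left(-165\right) = \left(24 - 43\right) \left(-165\right) = \left(-19\right) \left(-165\right) = 3135$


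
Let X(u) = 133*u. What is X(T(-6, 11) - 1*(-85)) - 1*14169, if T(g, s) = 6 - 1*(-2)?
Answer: -1800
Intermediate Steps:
T(g, s) = 8 (T(g, s) = 6 + 2 = 8)
X(T(-6, 11) - 1*(-85)) - 1*14169 = 133*(8 - 1*(-85)) - 1*14169 = 133*(8 + 85) - 14169 = 133*93 - 14169 = 12369 - 14169 = -1800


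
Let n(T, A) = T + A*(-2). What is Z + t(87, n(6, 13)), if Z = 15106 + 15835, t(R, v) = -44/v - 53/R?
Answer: 13460027/435 ≈ 30943.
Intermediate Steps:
n(T, A) = T - 2*A
t(R, v) = -53/R - 44/v
Z = 30941
Z + t(87, n(6, 13)) = 30941 + (-53/87 - 44/(6 - 2*13)) = 30941 + (-53*1/87 - 44/(6 - 26)) = 30941 + (-53/87 - 44/(-20)) = 30941 + (-53/87 - 44*(-1/20)) = 30941 + (-53/87 + 11/5) = 30941 + 692/435 = 13460027/435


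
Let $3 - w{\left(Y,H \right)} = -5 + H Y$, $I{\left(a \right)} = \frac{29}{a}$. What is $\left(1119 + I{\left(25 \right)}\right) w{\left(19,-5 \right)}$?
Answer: $\frac{2884412}{25} \approx 1.1538 \cdot 10^{5}$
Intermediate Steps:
$w{\left(Y,H \right)} = 8 - H Y$ ($w{\left(Y,H \right)} = 3 - \left(-5 + H Y\right) = 8 - H Y$)
$\left(1119 + I{\left(25 \right)}\right) w{\left(19,-5 \right)} = \left(1119 + \frac{29}{25}\right) \left(8 - \left(-5\right) 19\right) = \left(1119 + 29 \cdot \frac{1}{25}\right) \left(8 + 95\right) = \left(1119 + \frac{29}{25}\right) 103 = \frac{28004}{25} \cdot 103 = \frac{2884412}{25}$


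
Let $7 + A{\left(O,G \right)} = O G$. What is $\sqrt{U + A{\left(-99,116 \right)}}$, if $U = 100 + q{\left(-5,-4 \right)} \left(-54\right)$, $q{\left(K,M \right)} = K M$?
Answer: $i \sqrt{12471} \approx 111.67 i$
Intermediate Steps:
$U = -980$ ($U = 100 + \left(-5\right) \left(-4\right) \left(-54\right) = 100 + 20 \left(-54\right) = 100 - 1080 = -980$)
$A{\left(O,G \right)} = -7 + G O$ ($A{\left(O,G \right)} = -7 + O G = -7 + G O$)
$\sqrt{U + A{\left(-99,116 \right)}} = \sqrt{-980 + \left(-7 + 116 \left(-99\right)\right)} = \sqrt{-980 - 11491} = \sqrt{-12471} = i \sqrt{12471}$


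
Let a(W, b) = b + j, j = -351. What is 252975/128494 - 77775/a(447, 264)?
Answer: 3338543225/3726326 ≈ 895.93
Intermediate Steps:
a(W, b) = -351 + b (a(W, b) = b - 351 = -351 + b)
252975/128494 - 77775/a(447, 264) = 252975/128494 - 77775/(-351 + 264) = 252975*(1/128494) - 77775/(-87) = 252975/128494 - 77775*(-1/87) = 252975/128494 + 25925/29 = 3338543225/3726326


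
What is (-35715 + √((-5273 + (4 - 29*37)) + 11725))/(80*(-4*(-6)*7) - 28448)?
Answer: 35715/15008 - √5383/15008 ≈ 2.3748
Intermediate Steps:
(-35715 + √((-5273 + (4 - 29*37)) + 11725))/(80*(-4*(-6)*7) - 28448) = (-35715 + √((-5273 + (4 - 1073)) + 11725))/(80*(24*7) - 28448) = (-35715 + √((-5273 - 1069) + 11725))/(80*168 - 28448) = (-35715 + √(-6342 + 11725))/(13440 - 28448) = (-35715 + √5383)/(-15008) = (-35715 + √5383)*(-1/15008) = 35715/15008 - √5383/15008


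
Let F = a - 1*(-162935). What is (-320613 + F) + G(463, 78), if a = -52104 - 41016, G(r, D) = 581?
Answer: -250217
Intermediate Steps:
a = -93120
F = 69815 (F = -93120 - 1*(-162935) = -93120 + 162935 = 69815)
(-320613 + F) + G(463, 78) = (-320613 + 69815) + 581 = -250798 + 581 = -250217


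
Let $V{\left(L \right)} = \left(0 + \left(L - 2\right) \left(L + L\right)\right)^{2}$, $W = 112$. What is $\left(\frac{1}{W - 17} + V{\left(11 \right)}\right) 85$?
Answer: $\frac{63314477}{19} \approx 3.3323 \cdot 10^{6}$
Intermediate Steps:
$V{\left(L \right)} = 4 L^{2} \left(-2 + L\right)^{2}$ ($V{\left(L \right)} = \left(0 + \left(-2 + L\right) 2 L\right)^{2} = \left(0 + 2 L \left(-2 + L\right)\right)^{2} = \left(2 L \left(-2 + L\right)\right)^{2} = 4 L^{2} \left(-2 + L\right)^{2}$)
$\left(\frac{1}{W - 17} + V{\left(11 \right)}\right) 85 = \left(\frac{1}{112 - 17} + 4 \cdot 11^{2} \left(-2 + 11\right)^{2}\right) 85 = \left(\frac{1}{95} + 4 \cdot 121 \cdot 9^{2}\right) 85 = \left(\frac{1}{95} + 4 \cdot 121 \cdot 81\right) 85 = \left(\frac{1}{95} + 39204\right) 85 = \frac{3724381}{95} \cdot 85 = \frac{63314477}{19}$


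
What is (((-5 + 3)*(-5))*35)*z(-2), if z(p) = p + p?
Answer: -1400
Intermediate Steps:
z(p) = 2*p
(((-5 + 3)*(-5))*35)*z(-2) = (((-5 + 3)*(-5))*35)*(2*(-2)) = (-2*(-5)*35)*(-4) = (10*35)*(-4) = 350*(-4) = -1400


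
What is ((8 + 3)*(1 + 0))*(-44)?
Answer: -484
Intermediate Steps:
((8 + 3)*(1 + 0))*(-44) = (11*1)*(-44) = 11*(-44) = -484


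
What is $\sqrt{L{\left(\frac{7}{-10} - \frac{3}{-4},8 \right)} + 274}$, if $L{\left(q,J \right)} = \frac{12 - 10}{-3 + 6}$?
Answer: $\frac{2 \sqrt{618}}{3} \approx 16.573$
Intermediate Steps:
$L{\left(q,J \right)} = \frac{2}{3}$
$\sqrt{L{\left(\frac{7}{-10} - \frac{3}{-4},8 \right)} + 274} = \sqrt{\frac{2}{3} + 274} = \sqrt{\frac{824}{3}} = \frac{2 \sqrt{618}}{3}$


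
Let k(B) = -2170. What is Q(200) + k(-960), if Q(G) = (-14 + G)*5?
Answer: -1240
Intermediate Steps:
Q(G) = -70 + 5*G
Q(200) + k(-960) = (-70 + 5*200) - 2170 = (-70 + 1000) - 2170 = 930 - 2170 = -1240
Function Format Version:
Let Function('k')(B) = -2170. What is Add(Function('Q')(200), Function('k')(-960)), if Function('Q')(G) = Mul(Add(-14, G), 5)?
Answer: -1240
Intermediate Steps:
Function('Q')(G) = Add(-70, Mul(5, G))
Add(Function('Q')(200), Function('k')(-960)) = Add(Add(-70, Mul(5, 200)), -2170) = Add(Add(-70, 1000), -2170) = Add(930, -2170) = -1240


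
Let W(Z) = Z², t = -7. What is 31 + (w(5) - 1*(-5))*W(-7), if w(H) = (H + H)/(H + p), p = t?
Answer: 31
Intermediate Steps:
p = -7
w(H) = 2*H/(-7 + H) (w(H) = (H + H)/(H - 7) = (2*H)/(-7 + H) = 2*H/(-7 + H))
31 + (w(5) - 1*(-5))*W(-7) = 31 + (2*5/(-7 + 5) - 1*(-5))*(-7)² = 31 + (2*5/(-2) + 5)*49 = 31 + (2*5*(-½) + 5)*49 = 31 + (-5 + 5)*49 = 31 + 0*49 = 31 + 0 = 31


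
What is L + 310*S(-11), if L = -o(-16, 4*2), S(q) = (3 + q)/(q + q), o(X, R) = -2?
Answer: 1262/11 ≈ 114.73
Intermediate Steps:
S(q) = (3 + q)/(2*q) (S(q) = (3 + q)/((2*q)) = (3 + q)*(1/(2*q)) = (3 + q)/(2*q))
L = 2 (L = -1*(-2) = 2)
L + 310*S(-11) = 2 + 310*((½)*(3 - 11)/(-11)) = 2 + 310*((½)*(-1/11)*(-8)) = 2 + 310*(4/11) = 2 + 1240/11 = 1262/11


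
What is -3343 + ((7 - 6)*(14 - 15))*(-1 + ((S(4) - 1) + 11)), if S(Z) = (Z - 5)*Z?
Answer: -3348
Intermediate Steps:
S(Z) = Z*(-5 + Z) (S(Z) = (-5 + Z)*Z = Z*(-5 + Z))
-3343 + ((7 - 6)*(14 - 15))*(-1 + ((S(4) - 1) + 11)) = -3343 + ((7 - 6)*(14 - 15))*(-1 + ((4*(-5 + 4) - 1) + 11)) = -3343 + (1*(-1))*(-1 + ((4*(-1) - 1) + 11)) = -3343 - (-1 + ((-4 - 1) + 11)) = -3343 - (-1 + (-5 + 11)) = -3343 - (-1 + 6) = -3343 - 1*5 = -3343 - 5 = -3348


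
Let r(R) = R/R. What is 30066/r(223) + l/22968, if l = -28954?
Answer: 345263467/11484 ≈ 30065.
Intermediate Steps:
r(R) = 1
30066/r(223) + l/22968 = 30066/1 - 28954/22968 = 30066*1 - 28954*1/22968 = 30066 - 14477/11484 = 345263467/11484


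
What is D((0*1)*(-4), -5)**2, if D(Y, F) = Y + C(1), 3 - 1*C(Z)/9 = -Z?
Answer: 1296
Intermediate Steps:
C(Z) = 27 + 9*Z (C(Z) = 27 - (-9)*Z = 27 + 9*Z)
D(Y, F) = 36 + Y (D(Y, F) = Y + (27 + 9*1) = Y + (27 + 9) = Y + 36 = 36 + Y)
D((0*1)*(-4), -5)**2 = (36 + (0*1)*(-4))**2 = (36 + 0*(-4))**2 = (36 + 0)**2 = 36**2 = 1296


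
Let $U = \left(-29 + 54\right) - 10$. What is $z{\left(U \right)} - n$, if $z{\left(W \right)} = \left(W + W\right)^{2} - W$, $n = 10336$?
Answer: $-9451$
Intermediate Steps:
$U = 15$ ($U = 25 - 10 = 15$)
$z{\left(W \right)} = - W + 4 W^{2}$ ($z{\left(W \right)} = \left(2 W\right)^{2} - W = 4 W^{2} - W = - W + 4 W^{2}$)
$z{\left(U \right)} - n = 15 \left(-1 + 4 \cdot 15\right) - 10336 = 15 \left(-1 + 60\right) - 10336 = 15 \cdot 59 - 10336 = 885 - 10336 = -9451$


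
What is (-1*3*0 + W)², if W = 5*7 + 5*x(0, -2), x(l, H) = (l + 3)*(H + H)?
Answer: 625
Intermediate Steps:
x(l, H) = 2*H*(3 + l) (x(l, H) = (3 + l)*(2*H) = 2*H*(3 + l))
W = -25 (W = 5*7 + 5*(2*(-2)*(3 + 0)) = 35 + 5*(2*(-2)*3) = 35 + 5*(-12) = 35 - 60 = -25)
(-1*3*0 + W)² = (-1*3*0 - 25)² = (-3*0 - 25)² = (0 - 25)² = (-25)² = 625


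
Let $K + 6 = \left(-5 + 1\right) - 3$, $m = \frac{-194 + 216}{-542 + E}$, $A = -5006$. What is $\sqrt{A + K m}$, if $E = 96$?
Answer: $\frac{i \sqrt{248911485}}{223} \approx 70.749 i$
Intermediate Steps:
$m = - \frac{11}{223}$ ($m = \frac{-194 + 216}{-542 + 96} = \frac{22}{-446} = 22 \left(- \frac{1}{446}\right) = - \frac{11}{223} \approx -0.049327$)
$K = -13$ ($K = -6 + \left(\left(-5 + 1\right) - 3\right) = -6 - 7 = -13$)
$\sqrt{A + K m} = \sqrt{-5006 - - \frac{143}{223}} = \sqrt{-5006 + \frac{143}{223}} = \sqrt{- \frac{1116195}{223}} = \frac{i \sqrt{248911485}}{223}$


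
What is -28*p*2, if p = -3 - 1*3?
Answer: 336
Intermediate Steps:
p = -6 (p = -3 - 3 = -6)
-28*p*2 = -28*(-6)*2 = 168*2 = 336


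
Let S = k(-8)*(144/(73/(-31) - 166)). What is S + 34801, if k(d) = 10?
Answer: 181581779/5219 ≈ 34792.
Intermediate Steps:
S = -44640/5219 (S = 10*(144/(73/(-31) - 166)) = 10*(144/(73*(-1/31) - 166)) = 10*(144/(-73/31 - 166)) = 10*(144/(-5219/31)) = 10*(144*(-31/5219)) = 10*(-4464/5219) = -44640/5219 ≈ -8.5534)
S + 34801 = -44640/5219 + 34801 = 181581779/5219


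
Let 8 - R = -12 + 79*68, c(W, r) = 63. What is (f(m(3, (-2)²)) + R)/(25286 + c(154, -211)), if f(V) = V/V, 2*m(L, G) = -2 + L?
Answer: -5351/25349 ≈ -0.21109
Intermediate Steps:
m(L, G) = -1 + L/2 (m(L, G) = (-2 + L)/2 = -1 + L/2)
R = -5352 (R = 8 - (-12 + 79*68) = 8 - (-12 + 5372) = 8 - 1*5360 = 8 - 5360 = -5352)
f(V) = 1
(f(m(3, (-2)²)) + R)/(25286 + c(154, -211)) = (1 - 5352)/(25286 + 63) = -5351/25349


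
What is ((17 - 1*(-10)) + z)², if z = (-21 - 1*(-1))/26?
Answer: 116281/169 ≈ 688.05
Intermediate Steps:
z = -10/13 (z = (-21 + 1)*(1/26) = -20*1/26 = -10/13 ≈ -0.76923)
((17 - 1*(-10)) + z)² = ((17 - 1*(-10)) - 10/13)² = ((17 + 10) - 10/13)² = (27 - 10/13)² = (341/13)² = 116281/169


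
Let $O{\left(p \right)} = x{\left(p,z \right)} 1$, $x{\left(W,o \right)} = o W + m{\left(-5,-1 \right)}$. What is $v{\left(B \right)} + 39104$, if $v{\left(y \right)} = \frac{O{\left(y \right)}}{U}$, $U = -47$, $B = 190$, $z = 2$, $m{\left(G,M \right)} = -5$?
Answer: $\frac{1837513}{47} \approx 39096.0$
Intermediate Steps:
$x{\left(W,o \right)} = -5 + W o$ ($x{\left(W,o \right)} = o W - 5 = W o - 5 = -5 + W o$)
$O{\left(p \right)} = -5 + 2 p$ ($O{\left(p \right)} = \left(-5 + p 2\right) 1 = \left(-5 + 2 p\right) 1 = -5 + 2 p$)
$v{\left(y \right)} = \frac{5}{47} - \frac{2 y}{47}$ ($v{\left(y \right)} = \frac{-5 + 2 y}{-47} = \left(-5 + 2 y\right) \left(- \frac{1}{47}\right) = \frac{5}{47} - \frac{2 y}{47}$)
$v{\left(B \right)} + 39104 = \left(\frac{5}{47} - \frac{380}{47}\right) + 39104 = - \frac{375}{47} + 39104 = \frac{1837513}{47}$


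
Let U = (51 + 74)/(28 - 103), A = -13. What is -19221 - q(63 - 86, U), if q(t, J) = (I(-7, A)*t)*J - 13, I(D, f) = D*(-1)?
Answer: -58429/3 ≈ -19476.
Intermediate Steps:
I(D, f) = -D
U = -5/3 (U = 125/(-75) = 125*(-1/75) = -5/3 ≈ -1.6667)
q(t, J) = -13 + 7*J*t (q(t, J) = ((-1*(-7))*t)*J - 13 = (7*t)*J - 13 = 7*J*t - 13 = -13 + 7*J*t)
-19221 - q(63 - 86, U) = -19221 - (-13 + 7*(-5/3)*(63 - 86)) = -19221 - (-13 + 7*(-5/3)*(-23)) = -19221 - (-13 + 805/3) = -19221 - 1*766/3 = -19221 - 766/3 = -58429/3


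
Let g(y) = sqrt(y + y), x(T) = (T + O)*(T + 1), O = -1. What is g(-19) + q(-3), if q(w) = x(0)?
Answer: -1 + I*sqrt(38) ≈ -1.0 + 6.1644*I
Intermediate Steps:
x(T) = (1 + T)*(-1 + T) (x(T) = (T - 1)*(T + 1) = (-1 + T)*(1 + T) = (1 + T)*(-1 + T))
q(w) = -1 (q(w) = -1 + 0**2 = -1 + 0 = -1)
g(y) = sqrt(2)*sqrt(y) (g(y) = sqrt(2*y) = sqrt(2)*sqrt(y))
g(-19) + q(-3) = sqrt(2)*sqrt(-19) - 1 = sqrt(2)*(I*sqrt(19)) - 1 = I*sqrt(38) - 1 = -1 + I*sqrt(38)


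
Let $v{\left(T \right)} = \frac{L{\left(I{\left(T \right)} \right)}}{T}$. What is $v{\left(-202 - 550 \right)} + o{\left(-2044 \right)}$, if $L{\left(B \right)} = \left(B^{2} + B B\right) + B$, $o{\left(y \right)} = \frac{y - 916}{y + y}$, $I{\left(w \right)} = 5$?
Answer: $\frac{250135}{384272} \approx 0.65093$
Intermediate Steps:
$o{\left(y \right)} = \frac{-916 + y}{2 y}$
$L{\left(B \right)} = B + 2 B^{2}$ ($L{\left(B \right)} = \left(B^{2} + B^{2}\right) + B = 2 B^{2} + B = B + 2 B^{2}$)
$v{\left(T \right)} = \frac{55}{T}$ ($v{\left(T \right)} = \frac{5 \left(1 + 2 \cdot 5\right)}{T} = \frac{5 \left(1 + 10\right)}{T} = \frac{5 \cdot 11}{T} = \frac{55}{T}$)
$v{\left(-202 - 550 \right)} + o{\left(-2044 \right)} = \frac{55}{-202 - 550} + \frac{-916 - 2044}{2 \left(-2044\right)} = \frac{55}{-202 - 550} + \frac{1}{2} \left(- \frac{1}{2044}\right) \left(-2960\right) = \frac{55}{-752} + \frac{370}{511} = 55 \left(- \frac{1}{752}\right) + \frac{370}{511} = - \frac{55}{752} + \frac{370}{511} = \frac{250135}{384272}$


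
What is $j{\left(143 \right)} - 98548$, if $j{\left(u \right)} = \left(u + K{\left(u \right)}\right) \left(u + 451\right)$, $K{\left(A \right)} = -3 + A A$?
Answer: $12131318$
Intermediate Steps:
$K{\left(A \right)} = -3 + A^{2}$
$j{\left(u \right)} = \left(451 + u\right) \left(-3 + u + u^{2}\right)$ ($j{\left(u \right)} = \left(u + \left(-3 + u^{2}\right)\right) \left(u + 451\right) = \left(-3 + u + u^{2}\right) \left(451 + u\right) = \left(451 + u\right) \left(-3 + u + u^{2}\right)$)
$j{\left(143 \right)} - 98548 = \left(-1353 + 143^{3} + 448 \cdot 143 + 452 \cdot 143^{2}\right) - 98548 = \left(-1353 + 2924207 + 64064 + 452 \cdot 20449\right) - 98548 = \left(-1353 + 2924207 + 64064 + 9242948\right) - 98548 = 12229866 - 98548 = 12131318$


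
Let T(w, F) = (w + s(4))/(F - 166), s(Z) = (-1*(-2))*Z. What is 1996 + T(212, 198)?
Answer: 16023/8 ≈ 2002.9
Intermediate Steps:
s(Z) = 2*Z
T(w, F) = (8 + w)/(-166 + F) (T(w, F) = (w + 2*4)/(F - 166) = (w + 8)/(-166 + F) = (8 + w)/(-166 + F))
1996 + T(212, 198) = 1996 + (8 + 212)/(-166 + 198) = 1996 + 220/32 = 1996 + (1/32)*220 = 1996 + 55/8 = 16023/8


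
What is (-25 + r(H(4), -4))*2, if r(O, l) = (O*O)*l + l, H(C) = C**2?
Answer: -2106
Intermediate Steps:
r(O, l) = l + l*O**2 (r(O, l) = O**2*l + l = l*O**2 + l = l + l*O**2)
(-25 + r(H(4), -4))*2 = (-25 - 4*(1 + (4**2)**2))*2 = (-25 - 4*(1 + 16**2))*2 = (-25 - 4*(1 + 256))*2 = (-25 - 4*257)*2 = (-25 - 1028)*2 = -1053*2 = -2106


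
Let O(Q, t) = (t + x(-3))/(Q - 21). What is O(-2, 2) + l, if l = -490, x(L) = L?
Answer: -11269/23 ≈ -489.96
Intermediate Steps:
O(Q, t) = (-3 + t)/(-21 + Q) (O(Q, t) = (t - 3)/(Q - 21) = (-3 + t)/(-21 + Q))
O(-2, 2) + l = (-3 + 2)/(-21 - 2) - 490 = -1/(-23) - 490 = -1/23*(-1) - 490 = 1/23 - 490 = -11269/23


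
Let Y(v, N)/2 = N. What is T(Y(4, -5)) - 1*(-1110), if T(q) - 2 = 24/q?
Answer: 5548/5 ≈ 1109.6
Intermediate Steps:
Y(v, N) = 2*N
T(q) = 2 + 24/q
T(Y(4, -5)) - 1*(-1110) = (2 + 24/((2*(-5)))) - 1*(-1110) = (2 + 24/(-10)) + 1110 = (2 + 24*(-1/10)) + 1110 = (2 - 12/5) + 1110 = -2/5 + 1110 = 5548/5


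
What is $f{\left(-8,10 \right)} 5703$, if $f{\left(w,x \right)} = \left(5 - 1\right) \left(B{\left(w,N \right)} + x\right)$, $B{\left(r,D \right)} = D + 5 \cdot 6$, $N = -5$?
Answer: $798420$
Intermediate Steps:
$B{\left(r,D \right)} = 30 + D$ ($B{\left(r,D \right)} = D + 30 = 30 + D$)
$f{\left(w,x \right)} = 100 + 4 x$ ($f{\left(w,x \right)} = \left(5 - 1\right) \left(\left(30 - 5\right) + x\right) = 4 \left(25 + x\right) = 100 + 4 x$)
$f{\left(-8,10 \right)} 5703 = \left(100 + 4 \cdot 10\right) 5703 = \left(100 + 40\right) 5703 = 140 \cdot 5703 = 798420$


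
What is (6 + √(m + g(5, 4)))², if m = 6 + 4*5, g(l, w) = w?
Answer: (6 + √30)² ≈ 131.73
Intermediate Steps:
m = 26 (m = 6 + 20 = 26)
(6 + √(m + g(5, 4)))² = (6 + √(26 + 4))² = (6 + √30)²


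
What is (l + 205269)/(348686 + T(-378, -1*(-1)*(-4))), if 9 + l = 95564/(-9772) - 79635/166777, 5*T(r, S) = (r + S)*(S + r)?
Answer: 29866492018660/54985088214121 ≈ 0.54317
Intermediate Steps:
T(r, S) = (S + r)**2/5 (T(r, S) = ((r + S)*(S + r))/5 = ((S + r)*(S + r))/5 = (S + r)**2/5)
l = -1120849073/58205173 (l = -9 + (95564/(-9772) - 79635/166777) = -9 + (95564*(-1/9772) - 79635*1/166777) = -9 + (-3413/349 - 79635/166777) = -9 - 597002516/58205173 = -1120849073/58205173 ≈ -19.257)
(l + 205269)/(348686 + T(-378, -1*(-1)*(-4))) = (-1120849073/58205173 + 205269)/(348686 + (-1*(-1)*(-4) - 378)**2/5) = 11946596807464/(58205173*(348686 + (1*(-4) - 378)**2/5)) = 11946596807464/(58205173*(348686 + (-4 - 378)**2/5)) = 11946596807464/(58205173*(348686 + (1/5)*(-382)**2)) = 11946596807464/(58205173*(348686 + (1/5)*145924)) = 11946596807464/(58205173*(348686 + 145924/5)) = 11946596807464/(58205173*(1889354/5)) = (11946596807464/58205173)*(5/1889354) = 29866492018660/54985088214121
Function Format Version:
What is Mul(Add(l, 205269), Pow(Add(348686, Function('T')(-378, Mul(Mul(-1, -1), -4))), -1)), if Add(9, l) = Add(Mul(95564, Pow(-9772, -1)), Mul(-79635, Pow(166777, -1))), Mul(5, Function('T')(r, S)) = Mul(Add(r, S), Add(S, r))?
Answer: Rational(29866492018660, 54985088214121) ≈ 0.54317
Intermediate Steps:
Function('T')(r, S) = Mul(Rational(1, 5), Pow(Add(S, r), 2)) (Function('T')(r, S) = Mul(Rational(1, 5), Mul(Add(r, S), Add(S, r))) = Mul(Rational(1, 5), Mul(Add(S, r), Add(S, r))) = Mul(Rational(1, 5), Pow(Add(S, r), 2)))
l = Rational(-1120849073, 58205173) (l = Add(-9, Add(Mul(95564, Pow(-9772, -1)), Mul(-79635, Pow(166777, -1)))) = Add(-9, Add(Mul(95564, Rational(-1, 9772)), Mul(-79635, Rational(1, 166777)))) = Add(-9, Add(Rational(-3413, 349), Rational(-79635, 166777))) = Add(-9, Rational(-597002516, 58205173)) = Rational(-1120849073, 58205173) ≈ -19.257)
Mul(Add(l, 205269), Pow(Add(348686, Function('T')(-378, Mul(Mul(-1, -1), -4))), -1)) = Mul(Add(Rational(-1120849073, 58205173), 205269), Pow(Add(348686, Mul(Rational(1, 5), Pow(Add(Mul(Mul(-1, -1), -4), -378), 2))), -1)) = Mul(Rational(11946596807464, 58205173), Pow(Add(348686, Mul(Rational(1, 5), Pow(Add(Mul(1, -4), -378), 2))), -1)) = Mul(Rational(11946596807464, 58205173), Pow(Add(348686, Mul(Rational(1, 5), Pow(Add(-4, -378), 2))), -1)) = Mul(Rational(11946596807464, 58205173), Pow(Add(348686, Mul(Rational(1, 5), Pow(-382, 2))), -1)) = Mul(Rational(11946596807464, 58205173), Pow(Add(348686, Mul(Rational(1, 5), 145924)), -1)) = Mul(Rational(11946596807464, 58205173), Pow(Add(348686, Rational(145924, 5)), -1)) = Mul(Rational(11946596807464, 58205173), Pow(Rational(1889354, 5), -1)) = Mul(Rational(11946596807464, 58205173), Rational(5, 1889354)) = Rational(29866492018660, 54985088214121)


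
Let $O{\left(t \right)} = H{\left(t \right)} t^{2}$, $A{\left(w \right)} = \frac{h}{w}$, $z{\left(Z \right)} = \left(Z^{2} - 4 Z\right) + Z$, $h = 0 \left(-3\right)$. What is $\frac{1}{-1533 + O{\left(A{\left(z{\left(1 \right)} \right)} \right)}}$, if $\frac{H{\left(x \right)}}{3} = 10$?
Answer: $- \frac{1}{1533} \approx -0.00065232$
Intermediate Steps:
$H{\left(x \right)} = 30$ ($H{\left(x \right)} = 3 \cdot 10 = 30$)
$h = 0$
$z{\left(Z \right)} = Z^{2} - 3 Z$
$A{\left(w \right)} = 0$ ($A{\left(w \right)} = \frac{0}{w} = 0$)
$O{\left(t \right)} = 30 t^{2}$
$\frac{1}{-1533 + O{\left(A{\left(z{\left(1 \right)} \right)} \right)}} = \frac{1}{-1533 + 30 \cdot 0^{2}} = \frac{1}{-1533 + 30 \cdot 0} = \frac{1}{-1533 + 0} = \frac{1}{-1533} = - \frac{1}{1533}$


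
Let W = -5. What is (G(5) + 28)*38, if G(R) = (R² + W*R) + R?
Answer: 1254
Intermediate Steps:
G(R) = R² - 4*R (G(R) = (R² - 5*R) + R = R² - 4*R)
(G(5) + 28)*38 = (5*(-4 + 5) + 28)*38 = (5*1 + 28)*38 = (5 + 28)*38 = 33*38 = 1254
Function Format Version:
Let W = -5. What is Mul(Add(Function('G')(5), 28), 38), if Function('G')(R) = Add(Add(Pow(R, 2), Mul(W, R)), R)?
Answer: 1254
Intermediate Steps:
Function('G')(R) = Add(Pow(R, 2), Mul(-4, R)) (Function('G')(R) = Add(Add(Pow(R, 2), Mul(-5, R)), R) = Add(Pow(R, 2), Mul(-4, R)))
Mul(Add(Function('G')(5), 28), 38) = Mul(Add(Mul(5, Add(-4, 5)), 28), 38) = Mul(Add(Mul(5, 1), 28), 38) = Mul(Add(5, 28), 38) = Mul(33, 38) = 1254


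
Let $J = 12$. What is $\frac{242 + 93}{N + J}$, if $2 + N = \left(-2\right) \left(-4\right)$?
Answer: $\frac{335}{18} \approx 18.611$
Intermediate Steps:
$N = 6$ ($N = -2 - -8 = -2 + 8 = 6$)
$\frac{242 + 93}{N + J} = \frac{242 + 93}{6 + 12} = \frac{1}{18} \cdot 335 = \frac{335}{18}$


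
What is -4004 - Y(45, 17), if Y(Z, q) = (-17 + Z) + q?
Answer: -4049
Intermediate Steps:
Y(Z, q) = -17 + Z + q
-4004 - Y(45, 17) = -4004 - (-17 + 45 + 17) = -4004 - 1*45 = -4004 - 45 = -4049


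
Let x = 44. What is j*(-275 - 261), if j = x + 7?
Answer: -27336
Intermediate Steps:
j = 51 (j = 44 + 7 = 51)
j*(-275 - 261) = 51*(-275 - 261) = 51*(-536) = -27336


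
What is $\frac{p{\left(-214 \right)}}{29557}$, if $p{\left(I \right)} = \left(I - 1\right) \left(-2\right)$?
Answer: $\frac{430}{29557} \approx 0.014548$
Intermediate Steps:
$p{\left(I \right)} = 2 - 2 I$ ($p{\left(I \right)} = \left(-1 + I\right) \left(-2\right) = 2 - 2 I$)
$\frac{p{\left(-214 \right)}}{29557} = \frac{2 - -428}{29557} = \left(2 + 428\right) \frac{1}{29557} = 430 \cdot \frac{1}{29557} = \frac{430}{29557}$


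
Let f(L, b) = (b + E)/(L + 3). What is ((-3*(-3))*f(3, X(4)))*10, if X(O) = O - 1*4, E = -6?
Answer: -90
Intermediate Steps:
X(O) = -4 + O (X(O) = O - 4 = -4 + O)
f(L, b) = (-6 + b)/(3 + L) (f(L, b) = (b - 6)/(L + 3) = (-6 + b)/(3 + L))
((-3*(-3))*f(3, X(4)))*10 = ((-3*(-3))*((-6 + (-4 + 4))/(3 + 3)))*10 = (9*((-6 + 0)/6))*10 = (9*((⅙)*(-6)))*10 = (9*(-1))*10 = -9*10 = -90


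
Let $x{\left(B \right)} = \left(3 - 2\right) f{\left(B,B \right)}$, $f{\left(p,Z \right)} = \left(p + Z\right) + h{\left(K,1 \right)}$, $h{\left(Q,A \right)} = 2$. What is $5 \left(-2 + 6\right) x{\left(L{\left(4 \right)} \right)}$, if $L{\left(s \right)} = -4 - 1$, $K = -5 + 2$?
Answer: $-160$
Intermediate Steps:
$K = -3$
$L{\left(s \right)} = -5$
$f{\left(p,Z \right)} = 2 + Z + p$ ($f{\left(p,Z \right)} = \left(p + Z\right) + 2 = \left(Z + p\right) + 2 = 2 + Z + p$)
$x{\left(B \right)} = 2 + 2 B$ ($x{\left(B \right)} = \left(3 - 2\right) \left(2 + B + B\right) = 1 \left(2 + 2 B\right) = 2 + 2 B$)
$5 \left(-2 + 6\right) x{\left(L{\left(4 \right)} \right)} = 5 \left(-2 + 6\right) \left(2 + 2 \left(-5\right)\right) = 5 \cdot 4 \left(2 - 10\right) = 20 \left(-8\right) = -160$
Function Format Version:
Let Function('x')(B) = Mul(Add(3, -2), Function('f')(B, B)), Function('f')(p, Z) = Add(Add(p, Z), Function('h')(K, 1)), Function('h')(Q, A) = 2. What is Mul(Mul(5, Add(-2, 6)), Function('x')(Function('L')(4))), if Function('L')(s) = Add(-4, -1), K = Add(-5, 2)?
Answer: -160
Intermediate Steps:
K = -3
Function('L')(s) = -5
Function('f')(p, Z) = Add(2, Z, p) (Function('f')(p, Z) = Add(Add(p, Z), 2) = Add(Add(Z, p), 2) = Add(2, Z, p))
Function('x')(B) = Add(2, Mul(2, B)) (Function('x')(B) = Mul(Add(3, -2), Add(2, B, B)) = Mul(1, Add(2, Mul(2, B))) = Add(2, Mul(2, B)))
Mul(Mul(5, Add(-2, 6)), Function('x')(Function('L')(4))) = Mul(Mul(5, Add(-2, 6)), Add(2, Mul(2, -5))) = Mul(Mul(5, 4), Add(2, -10)) = Mul(20, -8) = -160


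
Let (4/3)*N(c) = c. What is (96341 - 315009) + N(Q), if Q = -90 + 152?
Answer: -437243/2 ≈ -2.1862e+5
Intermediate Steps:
Q = 62
N(c) = 3*c/4
(96341 - 315009) + N(Q) = (96341 - 315009) + (3/4)*62 = -218668 + 93/2 = -437243/2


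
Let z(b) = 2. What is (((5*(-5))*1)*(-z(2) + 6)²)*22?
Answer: -8800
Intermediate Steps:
(((5*(-5))*1)*(-z(2) + 6)²)*22 = (((5*(-5))*1)*(-1*2 + 6)²)*22 = ((-25*1)*(-2 + 6)²)*22 = -25*4²*22 = -25*16*22 = -400*22 = -8800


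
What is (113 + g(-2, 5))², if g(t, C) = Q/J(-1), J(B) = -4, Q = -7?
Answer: 210681/16 ≈ 13168.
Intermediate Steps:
g(t, C) = 7/4 (g(t, C) = -7/(-4) = -7*(-¼) = 7/4)
(113 + g(-2, 5))² = (113 + 7/4)² = (459/4)² = 210681/16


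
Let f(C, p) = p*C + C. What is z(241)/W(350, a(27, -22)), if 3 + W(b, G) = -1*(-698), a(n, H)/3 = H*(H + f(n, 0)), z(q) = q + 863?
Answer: 1104/695 ≈ 1.5885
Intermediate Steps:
f(C, p) = C + C*p (f(C, p) = C*p + C = C + C*p)
z(q) = 863 + q
a(n, H) = 3*H*(H + n) (a(n, H) = 3*(H*(H + n*(1 + 0))) = 3*(H*(H + n*1)) = 3*(H*(H + n)) = 3*H*(H + n))
W(b, G) = 695 (W(b, G) = -3 - 1*(-698) = -3 + 698 = 695)
z(241)/W(350, a(27, -22)) = (863 + 241)/695 = 1104*(1/695) = 1104/695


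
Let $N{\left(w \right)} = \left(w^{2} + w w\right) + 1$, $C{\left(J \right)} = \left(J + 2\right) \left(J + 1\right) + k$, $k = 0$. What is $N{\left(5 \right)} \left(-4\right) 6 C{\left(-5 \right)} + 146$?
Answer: $-14542$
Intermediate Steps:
$C{\left(J \right)} = \left(1 + J\right) \left(2 + J\right)$ ($C{\left(J \right)} = \left(J + 2\right) \left(J + 1\right) + 0 = \left(2 + J\right) \left(1 + J\right) + 0 = \left(1 + J\right) \left(2 + J\right) + 0 = \left(1 + J\right) \left(2 + J\right)$)
$N{\left(w \right)} = 1 + 2 w^{2}$ ($N{\left(w \right)} = \left(w^{2} + w^{2}\right) + 1 = 2 w^{2} + 1 = 1 + 2 w^{2}$)
$N{\left(5 \right)} \left(-4\right) 6 C{\left(-5 \right)} + 146 = \left(1 + 2 \cdot 5^{2}\right) \left(-4\right) 6 \left(2 + \left(-5\right)^{2} + 3 \left(-5\right)\right) + 146 = \left(1 + 2 \cdot 25\right) \left(-4\right) 6 \left(2 + 25 - 15\right) + 146 = \left(1 + 50\right) \left(-4\right) 6 \cdot 12 + 146 = 51 \left(-4\right) 6 \cdot 12 + 146 = \left(-204\right) 6 \cdot 12 + 146 = \left(-1224\right) 12 + 146 = -14688 + 146 = -14542$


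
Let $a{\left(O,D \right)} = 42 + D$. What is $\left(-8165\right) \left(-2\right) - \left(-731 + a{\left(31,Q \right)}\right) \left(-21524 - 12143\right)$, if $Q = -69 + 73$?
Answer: $-23045565$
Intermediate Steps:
$Q = 4$
$\left(-8165\right) \left(-2\right) - \left(-731 + a{\left(31,Q \right)}\right) \left(-21524 - 12143\right) = \left(-8165\right) \left(-2\right) - \left(-731 + \left(42 + 4\right)\right) \left(-21524 - 12143\right) = 16330 - \left(-731 + 46\right) \left(-33667\right) = 16330 - \left(-685\right) \left(-33667\right) = 16330 - 23061895 = -23045565$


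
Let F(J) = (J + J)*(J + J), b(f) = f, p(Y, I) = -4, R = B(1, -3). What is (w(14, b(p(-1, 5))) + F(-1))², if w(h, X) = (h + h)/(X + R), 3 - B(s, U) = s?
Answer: 100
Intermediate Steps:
B(s, U) = 3 - s
R = 2 (R = 3 - 1*1 = 3 - 1 = 2)
F(J) = 4*J² (F(J) = (2*J)*(2*J) = 4*J²)
w(h, X) = 2*h/(2 + X) (w(h, X) = (h + h)/(X + 2) = (2*h)/(2 + X) = 2*h/(2 + X))
(w(14, b(p(-1, 5))) + F(-1))² = (2*14/(2 - 4) + 4*(-1)²)² = (2*14/(-2) + 4*1)² = (2*14*(-½) + 4)² = (-14 + 4)² = (-10)² = 100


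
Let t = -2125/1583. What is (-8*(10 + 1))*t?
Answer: 187000/1583 ≈ 118.13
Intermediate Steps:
t = -2125/1583 (t = -2125*1/1583 = -2125/1583 ≈ -1.3424)
(-8*(10 + 1))*t = -8*(10 + 1)*(-2125/1583) = -8*11*(-2125/1583) = -88*(-2125/1583) = 187000/1583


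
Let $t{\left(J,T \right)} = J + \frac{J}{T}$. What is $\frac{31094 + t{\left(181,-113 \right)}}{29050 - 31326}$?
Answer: $- \frac{1766947}{128594} \approx -13.741$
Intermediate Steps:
$\frac{31094 + t{\left(181,-113 \right)}}{29050 - 31326} = \frac{31094 + \left(181 + \frac{181}{-113}\right)}{29050 - 31326} = \frac{31094 + \left(181 + 181 \left(- \frac{1}{113}\right)\right)}{-2276} = \left(31094 + \left(181 - \frac{181}{113}\right)\right) \left(- \frac{1}{2276}\right) = \left(31094 + \frac{20272}{113}\right) \left(- \frac{1}{2276}\right) = \frac{3533894}{113} \left(- \frac{1}{2276}\right) = - \frac{1766947}{128594}$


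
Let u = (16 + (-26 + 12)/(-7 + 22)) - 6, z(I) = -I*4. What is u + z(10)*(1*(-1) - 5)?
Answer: 3736/15 ≈ 249.07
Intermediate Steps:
z(I) = -4*I
u = 136/15 (u = (16 - 14/15) - 6 = 226/15 - 6 = 136/15 ≈ 9.0667)
u + z(10)*(1*(-1) - 5) = 136/15 + (-4*10)*(1*(-1) - 5) = 136/15 - 40*(-1 - 5) = 136/15 - 40*(-6) = 136/15 + 240 = 3736/15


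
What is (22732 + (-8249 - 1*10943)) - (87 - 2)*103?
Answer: -5215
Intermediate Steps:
(22732 + (-8249 - 1*10943)) - (87 - 2)*103 = (22732 + (-8249 - 10943)) - 85*103 = (22732 - 19192) - 1*8755 = 3540 - 8755 = -5215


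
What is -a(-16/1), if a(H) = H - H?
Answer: 0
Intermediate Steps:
a(H) = 0
-a(-16/1) = -1*0 = 0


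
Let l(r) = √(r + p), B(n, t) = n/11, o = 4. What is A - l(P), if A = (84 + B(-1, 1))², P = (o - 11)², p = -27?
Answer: 851929/121 - √22 ≈ 7036.0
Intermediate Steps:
B(n, t) = n/11 (B(n, t) = n*(1/11) = n/11)
P = 49 (P = (4 - 11)² = (-7)² = 49)
l(r) = √(-27 + r) (l(r) = √(r - 27) = √(-27 + r))
A = 851929/121 (A = (84 + (1/11)*(-1))² = (84 - 1/11)² = (923/11)² = 851929/121 ≈ 7040.7)
A - l(P) = 851929/121 - √(-27 + 49) = 851929/121 - √22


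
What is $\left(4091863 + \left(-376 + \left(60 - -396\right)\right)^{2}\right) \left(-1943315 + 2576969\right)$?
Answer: $2596880743002$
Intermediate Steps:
$\left(4091863 + \left(-376 + \left(60 - -396\right)\right)^{2}\right) \left(-1943315 + 2576969\right) = \left(4091863 + \left(-376 + \left(60 + 396\right)\right)^{2}\right) 633654 = \left(4091863 + \left(-376 + 456\right)^{2}\right) 633654 = \left(4091863 + 80^{2}\right) 633654 = \left(4091863 + 6400\right) 633654 = 4098263 \cdot 633654 = 2596880743002$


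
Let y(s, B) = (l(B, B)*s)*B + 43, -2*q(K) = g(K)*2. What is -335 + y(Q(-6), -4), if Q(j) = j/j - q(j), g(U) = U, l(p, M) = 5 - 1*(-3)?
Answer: -132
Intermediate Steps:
l(p, M) = 8 (l(p, M) = 5 + 3 = 8)
q(K) = -K (q(K) = -K*2/2 = -K)
Q(j) = 1 + j (Q(j) = j/j - (-1)*j = 1 + j)
y(s, B) = 43 + 8*B*s (y(s, B) = (8*s)*B + 43 = 8*B*s + 43 = 43 + 8*B*s)
-335 + y(Q(-6), -4) = -335 + (43 + 8*(-4)*(1 - 6)) = -335 + (43 + 8*(-4)*(-5)) = -335 + (43 + 160) = -335 + 203 = -132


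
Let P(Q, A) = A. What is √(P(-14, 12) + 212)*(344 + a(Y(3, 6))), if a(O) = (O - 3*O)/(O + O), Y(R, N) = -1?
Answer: 1372*√14 ≈ 5133.6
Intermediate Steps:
a(O) = -1 (a(O) = (-2*O)/((2*O)) = (-2*O)*(1/(2*O)) = -1)
√(P(-14, 12) + 212)*(344 + a(Y(3, 6))) = √(12 + 212)*(344 - 1) = √224*343 = (4*√14)*343 = 1372*√14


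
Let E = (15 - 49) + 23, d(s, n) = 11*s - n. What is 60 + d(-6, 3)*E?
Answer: 819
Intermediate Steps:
d(s, n) = -n + 11*s
E = -11 (E = -34 + 23 = -11)
60 + d(-6, 3)*E = 60 + (-1*3 + 11*(-6))*(-11) = 60 + (-3 - 66)*(-11) = 60 - 69*(-11) = 60 + 759 = 819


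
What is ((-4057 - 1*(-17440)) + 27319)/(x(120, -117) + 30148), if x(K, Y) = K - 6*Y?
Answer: 20351/15485 ≈ 1.3142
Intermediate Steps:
((-4057 - 1*(-17440)) + 27319)/(x(120, -117) + 30148) = ((-4057 - 1*(-17440)) + 27319)/((120 - 6*(-117)) + 30148) = ((-4057 + 17440) + 27319)/((120 + 702) + 30148) = (13383 + 27319)/(822 + 30148) = 40702/30970 = 40702*(1/30970) = 20351/15485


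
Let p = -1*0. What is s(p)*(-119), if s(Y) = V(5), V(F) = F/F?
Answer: -119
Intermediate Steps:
V(F) = 1
p = 0
s(Y) = 1
s(p)*(-119) = 1*(-119) = -119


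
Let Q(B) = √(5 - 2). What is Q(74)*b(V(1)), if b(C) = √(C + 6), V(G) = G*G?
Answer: √21 ≈ 4.5826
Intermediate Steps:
V(G) = G²
Q(B) = √3
b(C) = √(6 + C)
Q(74)*b(V(1)) = √3*√(6 + 1²) = √3*√(6 + 1) = √3*√7 = √21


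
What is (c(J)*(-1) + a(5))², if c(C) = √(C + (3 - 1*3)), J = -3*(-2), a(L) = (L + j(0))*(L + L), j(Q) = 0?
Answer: (50 - √6)² ≈ 2261.1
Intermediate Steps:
a(L) = 2*L² (a(L) = (L + 0)*(L + L) = L*(2*L) = 2*L²)
J = 6
c(C) = √C (c(C) = √(C + (3 - 3)) = √(C + 0) = √C)
(c(J)*(-1) + a(5))² = (√6*(-1) + 2*5²)² = (-√6 + 2*25)² = (-√6 + 50)² = (50 - √6)²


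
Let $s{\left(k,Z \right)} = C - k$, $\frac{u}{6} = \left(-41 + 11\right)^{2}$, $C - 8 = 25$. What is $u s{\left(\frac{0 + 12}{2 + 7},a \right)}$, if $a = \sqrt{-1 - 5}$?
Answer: $171000$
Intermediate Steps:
$C = 33$ ($C = 8 + 25 = 33$)
$u = 5400$ ($u = 6 \left(-41 + 11\right)^{2} = 6 \left(-30\right)^{2} = 6 \cdot 900 = 5400$)
$a = i \sqrt{6}$ ($a = \sqrt{-6} = i \sqrt{6} \approx 2.4495 i$)
$s{\left(k,Z \right)} = 33 - k$
$u s{\left(\frac{0 + 12}{2 + 7},a \right)} = 5400 \left(33 - \frac{0 + 12}{2 + 7}\right) = 5400 \left(33 - \frac{12}{9}\right) = 5400 \left(33 - 12 \cdot \frac{1}{9}\right) = 5400 \left(33 - \frac{4}{3}\right) = 5400 \cdot \frac{95}{3} = 171000$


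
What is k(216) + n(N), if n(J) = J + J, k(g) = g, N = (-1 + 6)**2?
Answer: 266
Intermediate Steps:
N = 25 (N = 5**2 = 25)
n(J) = 2*J
k(216) + n(N) = 216 + 2*25 = 216 + 50 = 266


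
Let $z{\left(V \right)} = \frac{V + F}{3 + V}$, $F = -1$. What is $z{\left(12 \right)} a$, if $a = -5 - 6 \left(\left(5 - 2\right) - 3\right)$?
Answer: $- \frac{11}{3} \approx -3.6667$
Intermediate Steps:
$z{\left(V \right)} = \frac{-1 + V}{3 + V}$ ($z{\left(V \right)} = \frac{V - 1}{3 + V} = \frac{-1 + V}{3 + V}$)
$a = -5$ ($a = -5 - 6 \left(3 - 3\right) = -5 - 0 = -5 + 0 = -5$)
$z{\left(12 \right)} a = \frac{-1 + 12}{3 + 12} \left(-5\right) = \frac{1}{15} \cdot 11 \left(-5\right) = \frac{11}{15} \left(-5\right) = - \frac{11}{3}$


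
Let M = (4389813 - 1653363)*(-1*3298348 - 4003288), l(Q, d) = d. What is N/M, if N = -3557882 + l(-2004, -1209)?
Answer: 3559091/19980561832200 ≈ 1.7813e-7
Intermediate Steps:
N = -3559091 (N = -3557882 - 1209 = -3559091)
M = -19980561832200 (M = 2736450*(-3298348 - 4003288) = 2736450*(-7301636) = -19980561832200)
N/M = -3559091/(-19980561832200) = -3559091*(-1/19980561832200) = 3559091/19980561832200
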